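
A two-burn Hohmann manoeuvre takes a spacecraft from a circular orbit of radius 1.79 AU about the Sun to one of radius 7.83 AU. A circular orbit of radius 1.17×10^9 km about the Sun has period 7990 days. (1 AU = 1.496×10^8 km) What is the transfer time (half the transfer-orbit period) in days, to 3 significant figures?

t = 1930 days

From Kepler's third law T² = 4π²r³/μ at r = 1.17×10^9 km, T = 7990 days = 7990 × 86400 s = 6.90336×10^8 s: μ = 4π²r³/T² = 1.32677×10^11 km³/s².
In km: r₁ = 1.79 × 1.496×10^8 = 2.67784×10^8 km; r₂ = 7.83 × 1.496×10^8 = 1.171368×10^9 km.
Transfer-ellipse semi-major axis a_t = (r₁ + r₂)/2 = (2.67784×10^8 + 1.171368×10^9)/2 = 7.19576×10^8 km.
Half the transfer-orbit period gives t = π√(a_t³/μ) = 1.665×10^8 s.
Converting: 1.665×10^8 s ÷ 86400 s/day = 1930 days.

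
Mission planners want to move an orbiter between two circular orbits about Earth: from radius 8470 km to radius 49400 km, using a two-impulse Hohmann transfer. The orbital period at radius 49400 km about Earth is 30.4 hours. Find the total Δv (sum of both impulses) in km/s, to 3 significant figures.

From Kepler's third law T² = 4π²r³/μ at r = 49400 km, T = 30.4 hours = 30.4 × 3600 s = 1.0944×10^5 s: μ = 4π²r³/T² = 3.97364×10^5 km³/s².
Transfer-ellipse semi-major axis a_t = (r₁ + r₂)/2 = (8470 + 49400)/2 = 28935 km.
At r₁ the circular-orbit speed is v₁ = √(μ/r₁) = 6.8494 km/s.
Transfer-orbit speed at r₁ (v² = μ(2/r − 1/a)): v_p = √[μ(2/r₁ − 1/a_t)] = 8.9496 km/s.
First burn Δv₁ = |v_p − v₁| = 2.100 km/s.
At r₂, v₂ = √(μ/r₂) = 2.836 km/s.
Transfer-orbit speed at r₂: v_a = √[μ(2/r₂ − 1/a_t)] = 1.534 km/s.
Second burn Δv₂ = |v₂ − v_a| = 1.302 km/s.
Total Δv = Δv₁ + Δv₂ = 3.402 km/s.

Δv = 3.40 km/s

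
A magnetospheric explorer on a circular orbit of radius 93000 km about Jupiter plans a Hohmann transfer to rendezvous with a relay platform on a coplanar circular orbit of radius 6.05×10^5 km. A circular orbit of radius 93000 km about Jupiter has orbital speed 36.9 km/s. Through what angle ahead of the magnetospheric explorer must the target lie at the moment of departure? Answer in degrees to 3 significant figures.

From the circular-orbit relation v² = μ/r at r = 93000 km: μ = v²r = (36.9)² × 93000 = 1.26630×10^8 km³/s².
Transfer-ellipse semi-major axis a_t = (r₁ + r₂)/2 = (93000 + 6.050×10^5)/2 = 3.490×10^5 km.
The half-period of the transfer ellipse is t = π√(a_t³/μ) = 57560 s.
The target's mean motion on its circular orbit is ω₂ = √(μ/r₂³) = 2.3913×10^-5 rad/s.
Angle swept by the target during transfer: ω₂·t = 1.3764 rad = 78.86°.
Arrival is 180° from departure on the ellipse, so φ = 180° − 78.86° = 101°.

φ = 101°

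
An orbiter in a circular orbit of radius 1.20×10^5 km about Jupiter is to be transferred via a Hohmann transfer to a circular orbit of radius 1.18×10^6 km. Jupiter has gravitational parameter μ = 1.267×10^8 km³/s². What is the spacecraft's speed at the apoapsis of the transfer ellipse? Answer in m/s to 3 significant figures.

v = 4450 m/s

The Hohmann ellipse has a_t = (r₁ + r₂)/2 = 6.500×10^5 km.
At apoapsis, r = 1.180×10^6 km.
Vis-viva: v = √[μ(2/r − 1/a_t)] = √[1.267×10^8 × (2/1.180×10^6 − 1/6.500×10^5)] = 4.452 km/s.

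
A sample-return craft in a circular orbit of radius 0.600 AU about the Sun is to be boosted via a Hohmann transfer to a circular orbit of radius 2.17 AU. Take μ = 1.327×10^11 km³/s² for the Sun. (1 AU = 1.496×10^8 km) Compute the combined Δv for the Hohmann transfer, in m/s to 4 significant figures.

In km: r₁ = 0.600 × 1.496×10^8 = 8.976×10^7 km; r₂ = 2.17 × 1.496×10^8 = 3.24632×10^8 km.
The Hohmann ellipse has a_t = (r₁ + r₂)/2 = 2.07196×10^8 km.
At r₁ the circular-orbit speed is v₁ = √(μ/r₁) = 38.450 km/s.
Transfer-orbit speed at r₁ (vis-viva): v_p = √[μ(2/r₁ − 1/a_t)] = 48.128 km/s.
First burn Δv₁ = |v_p − v₁| = 9.678 km/s.
At r₂, v₂ = √(μ/r₂) = 20.218 km/s.
Transfer-orbit speed at r₂: v_a = √[μ(2/r₂ − 1/a_t)] = 13.307 km/s.
Second burn Δv₂ = |v₂ − v_a| = 6.911 km/s.
Δv = Δv₁ + Δv₂ = 9.678 + 6.911 = 16.59 km/s.

Δv = 16590 m/s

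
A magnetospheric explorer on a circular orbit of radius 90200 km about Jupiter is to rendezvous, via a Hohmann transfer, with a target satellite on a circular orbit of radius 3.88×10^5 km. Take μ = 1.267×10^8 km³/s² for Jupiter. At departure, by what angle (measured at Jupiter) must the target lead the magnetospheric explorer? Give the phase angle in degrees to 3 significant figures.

The Hohmann ellipse has a_t = (r₁ + r₂)/2 = 2.391×10^5 km.
The half-period of the transfer ellipse is t = π√(a_t³/μ) = 32631.0 s.
Target angular speed ω₂ = √(μ/r₂³) = 4.65737×10^-5 rad/s.
Angle swept by the target during transfer: ω₂·t = 1.51975 rad = 87.08°.
The magnetospheric explorer traverses 180° on the transfer ellipse, so the target must lead by 180° − 87.08° = 92.9°.

φ = 92.9°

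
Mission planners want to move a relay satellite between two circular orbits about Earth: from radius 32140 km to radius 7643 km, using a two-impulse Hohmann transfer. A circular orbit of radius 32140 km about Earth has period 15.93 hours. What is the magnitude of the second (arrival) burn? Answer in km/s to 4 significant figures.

From Kepler's third law T² = 4π²r³/μ at r = 32140 km, T = 15.93 hours = 15.93 × 3600 s = 57348 s: μ = 4π²r³/T² = 3.98530×10^5 km³/s².
The Hohmann ellipse has a_t = (r₁ + r₂)/2 = 19891.5 km.
Circular speed at r = 7643 km: v_c = √(μ/r) = 7.221 km/s.
Transfer-orbit speed at the same r (vis-viva, a = a_t): v_t = √[μ(2/r − 1/a_t)] = 9.179 km/s.
Δv₂ = |v_t − v_c| = |9.179 − 7.221| = 1.958 km/s.

Δv₂ = 1.958 km/s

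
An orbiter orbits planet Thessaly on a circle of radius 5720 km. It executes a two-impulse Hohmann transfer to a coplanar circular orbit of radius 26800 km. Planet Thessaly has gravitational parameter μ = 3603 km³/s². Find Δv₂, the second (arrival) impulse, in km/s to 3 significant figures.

Transfer-ellipse semi-major axis a_t = (r₁ + r₂)/2 = (5720 + 26800)/2 = 16260 km.
Circular speed at r = 26800 km: v_c = √(μ/r) = 0.3667 km/s.
Transfer-orbit speed at the same r (vis-viva, a = a_t): v_t = √[μ(2/r − 1/a_t)] = 0.2175 km/s.
Δv₂ = |v_t − v_c| = |0.2175 − 0.3667| = 0.1492 km/s.

Δv₂ = 0.149 km/s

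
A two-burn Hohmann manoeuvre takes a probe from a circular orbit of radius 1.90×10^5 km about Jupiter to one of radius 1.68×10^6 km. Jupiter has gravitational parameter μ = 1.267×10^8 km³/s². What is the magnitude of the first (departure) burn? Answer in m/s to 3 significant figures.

Semi-major axis of the transfer orbit: a_t = (1.900×10^5 + 1.680×10^6)/2 = 9.350×10^5 km.
Circular speed at r = 1.900×10^5 km: v_c = √(μ/r) = 25.8233 km/s.
Vis-viva on the transfer ellipse at r = 1.900×10^5 km gives v_t = √[μ(2/r − 1/a_t)] = 34.6147 km/s.
Δv₁ = |v_t − v_c| = |34.6147 − 25.8233| = 8.791 km/s.

Δv₁ = 8790 m/s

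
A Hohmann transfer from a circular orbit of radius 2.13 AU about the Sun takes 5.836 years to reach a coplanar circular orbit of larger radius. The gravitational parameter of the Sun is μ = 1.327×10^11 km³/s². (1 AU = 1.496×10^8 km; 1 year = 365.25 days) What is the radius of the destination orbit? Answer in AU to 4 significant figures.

In km: r₁ = 2.13 × 1.496×10^8 = 3.18648×10^8 km.
Transfer time t = 5.836 years × 365.25 × 86400 s = 1.841701536×10^8 s, and t = π√(a_t³/μ).
So a_t = (μ t²/π²)^(1/3) = (1.327×10^11 × (1.841701536×10^8)² / π²)^(1/3) = 7.69727×10^8 km.
Since a_t = (r₁ + r₂)/2, r₂ = 2a_t − r₁ = 2×7.69727×10^8 − 3.18648×10^8 = 1.220806×10^9 km.
In AU: r₂ = 1.220806×10^9 / 1.496×10^8 = 8.160 AU.

r₂ = 8.160 AU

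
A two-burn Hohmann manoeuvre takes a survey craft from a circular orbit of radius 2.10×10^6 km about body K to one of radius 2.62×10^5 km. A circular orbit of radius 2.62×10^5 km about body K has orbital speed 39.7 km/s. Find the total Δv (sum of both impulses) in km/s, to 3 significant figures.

From the circular-orbit relation v² = μ/r at r = 2.62×10^5 km: μ = v²r = (39.7)² × 2.62×10^5 = 4.12936×10^8 km³/s².
The Hohmann ellipse has a_t = (r₁ + r₂)/2 = 1.181×10^6 km.
Circular speed at r₁: v₁ = √(μ/r₁) = √(4.12936×10^8/2.100×10^6) = 14.023 km/s.
Transfer-orbit speed at r₁ (vis-viva equation): v_a = √[μ(2/r₁ − 1/a_t)] = 6.6048 km/s.
First burn Δv₁ = |v_a − v₁| = 7.418 km/s.
Circular speed at r₂: v₂ = √(μ/r₂) = 39.70 km/s.
Transfer-orbit speed at r₂: v_p = √[μ(2/r₂ − 1/a_t)] = 52.94 km/s.
Second burn Δv₂ = |v₂ − v_p| = 13.24 km/s.
Total Δv = Δv₁ + Δv₂ = 20.66 km/s.

Δv = 20.7 km/s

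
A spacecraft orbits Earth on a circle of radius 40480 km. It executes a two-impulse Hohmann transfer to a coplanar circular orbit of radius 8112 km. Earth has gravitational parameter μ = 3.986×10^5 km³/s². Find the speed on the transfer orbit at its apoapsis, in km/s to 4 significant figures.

The Hohmann ellipse has a_t = (r₁ + r₂)/2 = 24296 km.
The apoapsis of the transfer ellipse is at r = 40480 km.
Vis-viva: v = √[μ(2/r − 1/a_t)] = √[3.986×10^5 × (2/40480 − 1/24296)] = 1.813 km/s.

v = 1.813 km/s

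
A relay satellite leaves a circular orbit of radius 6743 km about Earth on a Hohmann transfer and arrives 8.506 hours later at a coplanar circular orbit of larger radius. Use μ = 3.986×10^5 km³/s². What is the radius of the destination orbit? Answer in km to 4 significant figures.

Transfer time t = 8.506 hours = 30621.6 s, and t = π√(a_t³/μ).
So a_t = (μ t²/π²)^(1/3) = (3.986×10^5 × (30621.6)² / π²)^(1/3) = 33581 km.
Since a_t = (r₁ + r₂)/2, r₂ = 2a_t − r₁ = 2×33581 − 6743 = 60419 km.

r₂ = 60420 km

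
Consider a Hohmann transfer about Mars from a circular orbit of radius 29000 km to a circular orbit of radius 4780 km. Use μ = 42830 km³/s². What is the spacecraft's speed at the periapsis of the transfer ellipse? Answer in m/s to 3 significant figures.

v = 3920 m/s

Semi-major axis of the transfer orbit: a_t = (29000 + 4780)/2 = 16890 km.
At periapsis, r = 4780 km.
From the vis-viva equation, v = √[μ(2/r − 1/a_t)] = 3.922 km/s.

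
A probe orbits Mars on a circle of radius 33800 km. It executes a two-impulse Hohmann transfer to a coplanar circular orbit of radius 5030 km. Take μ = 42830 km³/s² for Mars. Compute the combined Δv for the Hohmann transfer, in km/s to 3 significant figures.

Semi-major axis of the transfer orbit: a_t = (33800 + 5030)/2 = 19415 km.
Circular speed at r₁: v₁ = √(μ/r₁) = √(42830/33800) = 1.1257 km/s.
On the transfer ellipse at r₁, vis-viva gives v_a = √[μ(2/r₁ − 1/a_t)] = 0.57297 km/s.
First burn Δv₁ = |v_a − v₁| = 0.5527 km/s.
At r₂, v₂ = √(μ/r₂) = 2.91803 km/s.
Transfer-orbit speed at r₂: v_p = √[μ(2/r₂ − 1/a_t)] = 3.85017 km/s.
Second burn Δv₂ = |v₂ − v_p| = 0.9321 km/s.
Δv = Δv₁ + Δv₂ = 0.5527 + 0.9321 = 1.485 km/s.

Δv = 1.48 km/s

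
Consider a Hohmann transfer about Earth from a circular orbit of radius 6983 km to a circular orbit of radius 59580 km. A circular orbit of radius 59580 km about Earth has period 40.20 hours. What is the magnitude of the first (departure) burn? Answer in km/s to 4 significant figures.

Δv₁ = 2.554 km/s

From Kepler's third law T² = 4π²r³/μ at r = 59580 km, T = 40.20 hours = 40.20 × 3600 s = 1.4472×10^5 s: μ = 4π²r³/T² = 3.98661×10^5 km³/s².
Semi-major axis of the transfer orbit: a_t = (6983 + 59580)/2 = 33281.5 km.
On the circular orbit at r = 6983 km, v_c = √(μ/r) = 7.556 km/s.
Vis-viva on the transfer ellipse at r = 6983 km gives v_t = √[μ(2/r − 1/a_t)] = 10.11 km/s.
Δv₁ = |v_t − v_c| = |10.11 − 7.556| = 2.554 km/s.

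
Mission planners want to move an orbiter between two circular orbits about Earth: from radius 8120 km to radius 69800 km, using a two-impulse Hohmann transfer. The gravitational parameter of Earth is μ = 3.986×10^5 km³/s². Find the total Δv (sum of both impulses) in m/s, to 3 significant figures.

Δv = 3670 m/s

The Hohmann ellipse has a_t = (r₁ + r₂)/2 = 38960 km.
Circular speed at r₁: v₁ = √(μ/r₁) = √(3.986×10^5/8120) = 7.00633 km/s.
Transfer-orbit speed at r₁ (v² = μ(2/r − 1/a)): v_p = √[μ(2/r₁ − 1/a_t)] = 9.37797 km/s.
First burn Δv₁ = |v_p − v₁| = 2.3716 km/s.
Circular speed at r₂: v₂ = √(μ/r₂) = 2.3897 km/s.
Transfer-orbit speed at r₂: v_a = √[μ(2/r₂ − 1/a_t)] = 1.0910 km/s.
Second burn Δv₂ = |v₂ − v_a| = 1.2987 km/s.
Δv = Δv₁ + Δv₂ = 2.3716 + 1.2987 = 3.670 km/s.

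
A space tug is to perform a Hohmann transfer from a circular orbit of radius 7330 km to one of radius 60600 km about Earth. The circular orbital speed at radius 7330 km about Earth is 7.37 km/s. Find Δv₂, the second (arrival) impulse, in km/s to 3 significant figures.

Δv₂ = 1.37 km/s

From the circular-orbit relation v² = μ/r at r = 7330 km: μ = v²r = (7.37)² × 7330 = 3.98143×10^5 km³/s².
The Hohmann ellipse has a_t = (r₁ + r₂)/2 = 33965 km.
Circular speed at r = 60600 km: v_c = √(μ/r) = 2.563 km/s.
Vis-viva on the transfer ellipse at r = 60600 km gives v_t = √[μ(2/r − 1/a_t)] = 1.191 km/s.
Δv₂ = |v_t − v_c| = |1.191 − 2.563| = 1.372 km/s.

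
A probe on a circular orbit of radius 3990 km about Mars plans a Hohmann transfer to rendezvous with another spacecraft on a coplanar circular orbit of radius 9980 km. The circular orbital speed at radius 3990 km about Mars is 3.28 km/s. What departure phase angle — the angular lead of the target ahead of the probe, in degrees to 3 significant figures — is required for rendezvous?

φ = 74.6°

From the circular-orbit relation v² = μ/r at r = 3990 km: μ = v²r = (3.28)² × 3990 = 42926.0 km³/s².
The Hohmann ellipse has a_t = (r₁ + r₂)/2 = 6985 km.
Transfer time t = π√(a_t³/μ) = 8852.0 s.
Target angular speed ω₂ = √(μ/r₂³) = 2.0781×10^-4 rad/s.
Angle swept by the target during transfer: ω₂·t = 1.840 rad = 105.4°.
Arrival is 180° from departure on the ellipse, so φ = 180° − 105.4° = 74.6°.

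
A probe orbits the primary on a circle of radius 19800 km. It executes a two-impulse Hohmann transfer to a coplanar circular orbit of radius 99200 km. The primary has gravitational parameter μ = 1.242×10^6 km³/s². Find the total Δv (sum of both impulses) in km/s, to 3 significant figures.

Δv = 3.80 km/s

Semi-major axis of the transfer orbit: a_t = (19800 + 99200)/2 = 59500 km.
Circular speed at r₁: v₁ = √(μ/r₁) = √(1.242×10^6/19800) = 7.92006 km/s.
On the transfer ellipse at r₁, vis-viva equation gives v_p = √[μ(2/r₁ − 1/a_t)] = 10.2265 km/s.
First burn Δv₁ = |v_p − v₁| = 2.3064 km/s.
Circular speed at r₂: v₂ = √(μ/r₂) = 3.5384 km/s.
Transfer-orbit speed at r₂: v_a = √[μ(2/r₂ − 1/a_t)] = 2.0412 km/s.
Second burn Δv₂ = |v₂ − v_a| = 1.4972 km/s.
Δv = Δv₁ + Δv₂ = 2.3064 + 1.4972 = 3.804 km/s.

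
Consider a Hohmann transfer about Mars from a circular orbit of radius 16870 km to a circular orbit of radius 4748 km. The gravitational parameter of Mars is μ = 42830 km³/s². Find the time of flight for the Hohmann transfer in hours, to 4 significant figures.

t = 4.739 hours

Transfer-ellipse semi-major axis a_t = (r₁ + r₂)/2 = (16870 + 4748)/2 = 10809 km.
By Kepler's third law the transfer-orbit period is T = 2π√(a_t³/μ), so t = T/2 = 17060 s.
Converting: 17060 s ÷ 3600 s/hour = 4.739 hours.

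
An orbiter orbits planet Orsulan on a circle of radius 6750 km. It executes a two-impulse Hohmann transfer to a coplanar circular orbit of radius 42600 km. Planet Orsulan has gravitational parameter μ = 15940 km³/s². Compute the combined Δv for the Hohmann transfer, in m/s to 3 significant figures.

The Hohmann ellipse has a_t = (r₁ + r₂)/2 = 24675 km.
Circular speed at r₁: v₁ = √(μ/r₁) = √(15940/6750) = 1.5367 km/s.
Transfer-orbit speed at r₁ (vis-viva): v_p = √[μ(2/r₁ − 1/a_t)] = 2.0191 km/s.
First burn Δv₁ = |v_p − v₁| = 0.4824 km/s.
At r₂, v₂ = √(μ/r₂) = 0.6117 km/s.
Transfer-orbit speed at r₂: v_a = √[μ(2/r₂ − 1/a_t)] = 0.3199 km/s.
Second burn Δv₂ = |v₂ − v_a| = 0.2918 km/s.
Δv = Δv₁ + Δv₂ = 0.4824 + 0.2918 = 0.7742 km/s.

Δv = 774 m/s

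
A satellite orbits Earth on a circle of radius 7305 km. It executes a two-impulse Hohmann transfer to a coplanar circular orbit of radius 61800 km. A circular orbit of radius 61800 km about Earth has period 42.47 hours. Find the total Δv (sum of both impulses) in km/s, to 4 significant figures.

Δv = 3.864 km/s

From Kepler's third law T² = 4π²r³/μ at r = 61800 km, T = 42.47 hours = 42.47 × 3600 s = 1.52892×10^5 s: μ = 4π²r³/T² = 3.98617×10^5 km³/s².
Semi-major axis of the transfer orbit: a_t = (7305 + 61800)/2 = 34552.5 km.
At r₁ the circular-orbit speed is v₁ = √(μ/r₁) = 7.387 km/s.
Transfer-orbit speed at r₁ (vis-viva): v_p = √[μ(2/r₁ − 1/a_t)] = 9.879 km/s.
First burn Δv₁ = |v_p − v₁| = 2.492 km/s.
Circular speed at r₂: v₂ = √(μ/r₂) = 2.540 km/s.
Transfer-orbit speed at r₂: v_a = √[μ(2/r₂ − 1/a_t)] = 1.168 km/s.
Second burn Δv₂ = |v₂ − v_a| = 1.372 km/s.
Δv = Δv₁ + Δv₂ = 2.492 + 1.372 = 3.864 km/s.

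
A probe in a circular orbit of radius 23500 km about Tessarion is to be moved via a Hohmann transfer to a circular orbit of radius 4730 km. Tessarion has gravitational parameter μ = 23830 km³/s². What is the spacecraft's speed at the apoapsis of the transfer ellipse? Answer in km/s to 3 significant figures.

v = 0.583 km/s

Transfer-ellipse semi-major axis a_t = (r₁ + r₂)/2 = (23500 + 4730)/2 = 14115 km.
The apoapsis of the transfer ellipse is at r = 23500 km.
Vis-viva: v = √[μ(2/r − 1/a_t)] = √[23830 × (2/23500 − 1/14115)] = 0.5829 km/s.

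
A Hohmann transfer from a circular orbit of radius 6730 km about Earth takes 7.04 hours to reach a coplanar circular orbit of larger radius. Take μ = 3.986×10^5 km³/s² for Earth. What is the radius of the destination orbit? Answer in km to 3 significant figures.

Transfer time t = 7.04 hours = 25344 s, and t = π√(a_t³/μ).
So a_t = (μ t²/π²)^(1/3) = (3.986×10^5 × (25344)² / π²)^(1/3) = 29603 km.
Since a_t = (r₁ + r₂)/2, r₂ = 2a_t − r₁ = 2×29603 − 6730 = 52476 km.

r₂ = 52500 km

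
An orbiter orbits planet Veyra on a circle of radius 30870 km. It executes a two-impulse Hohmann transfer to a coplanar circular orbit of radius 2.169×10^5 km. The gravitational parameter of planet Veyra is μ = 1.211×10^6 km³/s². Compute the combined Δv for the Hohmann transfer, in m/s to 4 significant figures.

Transfer-ellipse semi-major axis a_t = (r₁ + r₂)/2 = (30870 + 2.169×10^5)/2 = 1.23885×10^5 km.
Circular speed at r₁: v₁ = √(μ/r₁) = √(1.211×10^6/30870) = 6.2633 km/s.
On the transfer ellipse at r₁, vis-viva equation gives v_p = √[μ(2/r₁ − 1/a_t)] = 8.2875 km/s.
First burn Δv₁ = |v_p − v₁| = 2.0242 km/s.
Circular speed at r₂: v₂ = √(μ/r₂) = 2.3629 km/s.
Transfer-orbit speed at r₂: v_a = √[μ(2/r₂ − 1/a_t)] = 1.1795 km/s.
Second burn Δv₂ = |v₂ − v_a| = 1.1834 km/s.
Total Δv = Δv₁ + Δv₂ = 3.208 km/s.

Δv = 3208 m/s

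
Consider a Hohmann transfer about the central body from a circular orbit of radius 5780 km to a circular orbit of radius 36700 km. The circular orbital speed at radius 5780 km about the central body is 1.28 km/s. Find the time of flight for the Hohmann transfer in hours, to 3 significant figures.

t = 27.8 hours

From the circular-orbit relation v² = μ/r at r = 5780 km: μ = v²r = (1.28)² × 5780 = 9469.95 km³/s².
The Hohmann ellipse has a_t = (r₁ + r₂)/2 = 21240 km.
By Kepler's third law the transfer-orbit period is T = 2π√(a_t³/μ), so t = T/2 = 99930 s.
Converting: 99930 s ÷ 3600 s/hour = 27.8 hours.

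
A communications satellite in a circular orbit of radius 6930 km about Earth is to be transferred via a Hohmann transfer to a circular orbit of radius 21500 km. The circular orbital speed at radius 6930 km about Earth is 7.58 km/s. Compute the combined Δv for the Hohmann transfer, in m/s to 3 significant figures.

From the circular-orbit relation v² = μ/r at r = 6930 km: μ = v²r = (7.58)² × 6930 = 3.98173×10^5 km³/s².
Semi-major axis of the transfer orbit: a_t = (6930 + 21500)/2 = 14215 km.
Circular speed at r₁: v₁ = √(μ/r₁) = √(3.98173×10^5/6930) = 7.580 km/s.
Transfer-orbit speed at r₁ (v² = μ(2/r − 1/a)): v_p = √[μ(2/r₁ − 1/a_t)] = 9.322 km/s.
First burn Δv₁ = |v_p − v₁| = 1.742 km/s.
At r₂, v₂ = √(μ/r₂) = 4.3034 km/s.
Transfer-orbit speed at r₂: v_a = √[μ(2/r₂ − 1/a_t)] = 3.0048 km/s.
Second burn Δv₂ = |v₂ − v_a| = 1.299 km/s.
Δv = Δv₁ + Δv₂ = 1.742 + 1.299 = 3.041 km/s.

Δv = 3040 m/s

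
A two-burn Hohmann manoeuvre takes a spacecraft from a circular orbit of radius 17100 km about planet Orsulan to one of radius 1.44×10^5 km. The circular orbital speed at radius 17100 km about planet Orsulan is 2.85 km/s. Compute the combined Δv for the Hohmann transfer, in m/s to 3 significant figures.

From the circular-orbit relation v² = μ/r at r = 17100 km: μ = v²r = (2.85)² × 17100 = 1.38895×10^5 km³/s².
Transfer-ellipse semi-major axis a_t = (r₁ + r₂)/2 = (17100 + 1.440×10^5)/2 = 80550 km.
Circular speed at r₁: v₁ = √(μ/r₁) = √(1.38895×10^5/17100) = 2.8500 km/s.
Transfer-orbit speed at r₁ (vis-viva equation): v_p = √[μ(2/r₁ − 1/a_t)] = 3.8106 km/s.
First burn Δv₁ = |v_p − v₁| = 0.9606 km/s.
At r₂, v₂ = √(μ/r₂) = 0.9821 km/s.
Transfer-orbit speed at r₂: v_a = √[μ(2/r₂ − 1/a_t)] = 0.4525 km/s.
Second burn Δv₂ = |v₂ − v_a| = 0.5296 km/s.
Total Δv = Δv₁ + Δv₂ = 1.490 km/s.

Δv = 1490 m/s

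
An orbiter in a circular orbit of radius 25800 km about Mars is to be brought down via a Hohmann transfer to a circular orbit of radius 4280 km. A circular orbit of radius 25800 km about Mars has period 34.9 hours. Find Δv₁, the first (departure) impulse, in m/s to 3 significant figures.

From Kepler's third law T² = 4π²r³/μ at r = 25800 km, T = 34.9 hours = 34.9 × 3600 s = 1.2564×10^5 s: μ = 4π²r³/T² = 42950.0 km³/s².
The Hohmann ellipse has a_t = (r₁ + r₂)/2 = 15040 km.
Circular speed at r = 25800 km: v_c = √(μ/r) = 1.29024 km/s.
Vis-viva on the transfer ellipse at r = 25800 km gives v_t = √[μ(2/r − 1/a_t)] = 0.688287 km/s.
Δv₁ = |v_t − v_c| = |0.688287 − 1.29024| = 0.6020 km/s.

Δv₁ = 602 m/s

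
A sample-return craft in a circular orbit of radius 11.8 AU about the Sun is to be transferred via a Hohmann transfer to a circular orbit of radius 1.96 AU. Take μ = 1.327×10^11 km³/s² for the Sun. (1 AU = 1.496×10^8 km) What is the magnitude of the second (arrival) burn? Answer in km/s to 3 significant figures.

Δv₂ = 6.59 km/s

In km: r₁ = 11.8 × 1.496×10^8 = 1.76528×10^9 km; r₂ = 1.96 × 1.496×10^8 = 2.93216×10^8 km.
Semi-major axis of the transfer orbit: a_t = (1.76528×10^9 + 2.93216×10^8)/2 = 1.029248×10^9 km.
On the circular orbit at r = 2.93216×10^8 km, v_c = √(μ/r) = 21.2736 km/s.
Vis-viva on the transfer ellipse at r = 2.93216×10^8 km gives v_t = √[μ(2/r − 1/a_t)] = 27.8605 km/s.
Δv₂ = |v_t − v_c| = |27.8605 − 21.2736| = 6.587 km/s.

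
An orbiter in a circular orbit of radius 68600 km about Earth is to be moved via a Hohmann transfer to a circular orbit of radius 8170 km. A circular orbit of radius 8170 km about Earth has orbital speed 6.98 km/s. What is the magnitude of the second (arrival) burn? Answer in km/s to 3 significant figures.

From the circular-orbit relation v² = μ/r at r = 8170 km: μ = v²r = (6.98)² × 8170 = 3.98046×10^5 km³/s².
Transfer-ellipse semi-major axis a_t = (r₁ + r₂)/2 = (68600 + 8170)/2 = 38385 km.
Circular speed at r = 8170 km: v_c = √(μ/r) = 6.980 km/s.
Transfer-orbit speed at the same r (vis-viva, a = a_t): v_t = √[μ(2/r − 1/a_t)] = 9.331 km/s.
Δv₂ = |v_t − v_c| = |9.331 − 6.980| = 2.351 km/s.

Δv₂ = 2.35 km/s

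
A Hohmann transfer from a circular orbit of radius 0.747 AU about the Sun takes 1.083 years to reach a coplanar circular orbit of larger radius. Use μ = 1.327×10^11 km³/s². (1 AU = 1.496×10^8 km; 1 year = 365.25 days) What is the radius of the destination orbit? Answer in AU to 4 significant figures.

In km: r₁ = 0.747 × 1.496×10^8 = 1.117512×10^8 km.
Transfer time t = 1.083 years × 365.25 × 86400 s = 3.41768808×10^7 s, and t = π√(a_t³/μ).
So a_t = (μ t²/π²)^(1/3) = (1.327×10^11 × (3.41768808×10^7)² / π²)^(1/3) = 2.5043×10^8 km.
Since a_t = (r₁ + r₂)/2, r₂ = 2a_t − r₁ = 2×2.5043×10^8 − 1.117512×10^8 = 3.891088×10^8 km.
In AU: r₂ = 3.891088×10^8 / 1.496×10^8 = 2.601 AU.

r₂ = 2.601 AU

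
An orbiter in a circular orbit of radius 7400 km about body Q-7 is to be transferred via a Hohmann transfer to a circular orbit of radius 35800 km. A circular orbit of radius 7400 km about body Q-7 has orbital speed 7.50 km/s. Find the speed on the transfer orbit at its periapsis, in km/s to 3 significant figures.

v = 9.66 km/s

From the circular-orbit relation v² = μ/r at r = 7400 km: μ = v²r = (7.50)² × 7400 = 4.16250×10^5 km³/s².
Semi-major axis of the transfer orbit: a_t = (7400 + 35800)/2 = 21600 km.
At periapsis, r = 7400 km.
Vis-viva: v = √[μ(2/r − 1/a_t)] = √[4.16250×10^5 × (2/7400 − 1/21600)] = 9.656 km/s.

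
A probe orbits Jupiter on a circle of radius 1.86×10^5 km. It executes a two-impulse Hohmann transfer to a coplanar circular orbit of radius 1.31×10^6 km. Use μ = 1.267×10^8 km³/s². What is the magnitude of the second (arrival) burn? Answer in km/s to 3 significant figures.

Δv₂ = 4.93 km/s

Semi-major axis of the transfer orbit: a_t = (1.860×10^5 + 1.310×10^6)/2 = 7.480×10^5 km.
On the circular orbit at r = 1.310×10^6 km, v_c = √(μ/r) = 9.8345 km/s.
Transfer-orbit speed at the same r (vis-viva, a = a_t): v_t = √[μ(2/r − 1/a_t)] = 4.9041 km/s.
Δv₂ = |v_t − v_c| = |4.9041 − 9.8345| = 4.930 km/s.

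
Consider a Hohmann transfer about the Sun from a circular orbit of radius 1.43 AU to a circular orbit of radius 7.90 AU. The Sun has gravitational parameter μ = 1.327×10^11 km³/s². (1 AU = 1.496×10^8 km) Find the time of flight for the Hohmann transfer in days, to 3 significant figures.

t = 1840 days

In km: r₁ = 1.43 × 1.496×10^8 = 2.13928×10^8 km; r₂ = 7.90 × 1.496×10^8 = 1.18184×10^9 km.
Semi-major axis of the transfer orbit: a_t = (2.13928×10^8 + 1.18184×10^9)/2 = 6.97884×10^8 km.
Transfer time t = π√(a_t³/μ) = π√((6.97884×10^8)³ / 1.327×10^11) = 1.590×10^8 s.
Converting: 1.590×10^8 s ÷ 86400 s/day = 1840 days.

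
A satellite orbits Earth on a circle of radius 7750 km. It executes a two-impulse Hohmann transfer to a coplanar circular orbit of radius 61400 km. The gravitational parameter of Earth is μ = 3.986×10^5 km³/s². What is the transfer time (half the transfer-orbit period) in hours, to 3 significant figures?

Semi-major axis of the transfer orbit: a_t = (7750 + 61400)/2 = 34575 km.
Transfer time t = π√(a_t³/μ) = π√((34575)³ / 3.986×10^5) = 31990 s.
Converting: 31990 s ÷ 3600 s/hour = 8.89 hours.

t = 8.89 hours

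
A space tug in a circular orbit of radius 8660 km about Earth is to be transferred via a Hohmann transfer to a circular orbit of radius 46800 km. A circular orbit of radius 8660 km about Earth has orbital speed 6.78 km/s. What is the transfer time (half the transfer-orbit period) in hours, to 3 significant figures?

From the circular-orbit relation v² = μ/r at r = 8660 km: μ = v²r = (6.78)² × 8660 = 3.98086×10^5 km³/s².
The Hohmann ellipse has a_t = (r₁ + r₂)/2 = 27730 km.
Half the transfer-orbit period gives t = π√(a_t³/μ) = 22990 s.
Converting: 22990 s ÷ 3600 s/hour = 6.39 hours.

t = 6.39 hours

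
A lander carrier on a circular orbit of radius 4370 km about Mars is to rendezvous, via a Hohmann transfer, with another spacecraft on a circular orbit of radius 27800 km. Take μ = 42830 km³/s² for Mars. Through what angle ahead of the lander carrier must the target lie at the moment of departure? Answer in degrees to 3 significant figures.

φ = 101°

Semi-major axis of the transfer orbit: a_t = (4370 + 27800)/2 = 16085 km.
Transfer time t = π√(a_t³/μ) = 30968 s.
The target's mean motion on its circular orbit is ω₂ = √(μ/r₂³) = 4.4648×10^-5 rad/s.
Angle swept by the target during transfer: ω₂·t = 1.3827 rad = 79.22°.
The lander carrier traverses 180° on the transfer ellipse, so the target must lead by 180° − 79.22° = 101°.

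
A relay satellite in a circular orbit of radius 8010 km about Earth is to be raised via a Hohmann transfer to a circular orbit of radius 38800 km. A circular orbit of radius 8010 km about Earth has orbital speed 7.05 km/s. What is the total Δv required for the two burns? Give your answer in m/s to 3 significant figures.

From the circular-orbit relation v² = μ/r at r = 8010 km: μ = v²r = (7.05)² × 8010 = 3.98117×10^5 km³/s².
Transfer-ellipse semi-major axis a_t = (r₁ + r₂)/2 = (8010 + 38800)/2 = 23405 km.
Circular speed at r₁: v₁ = √(μ/r₁) = √(3.98117×10^5/8010) = 7.050 km/s.
On the transfer ellipse at r₁, vis-viva gives v_p = √[μ(2/r₁ − 1/a_t)] = 9.077 km/s.
First burn Δv₁ = |v_p − v₁| = 2.027 km/s.
Circular speed at r₂: v₂ = √(μ/r₂) = 3.203 km/s.
Transfer-orbit speed at r₂: v_a = √[μ(2/r₂ − 1/a_t)] = 1.874 km/s.
Second burn Δv₂ = |v₂ − v_a| = 1.329 km/s.
Δv = Δv₁ + Δv₂ = 2.027 + 1.329 = 3.356 km/s.

Δv = 3360 m/s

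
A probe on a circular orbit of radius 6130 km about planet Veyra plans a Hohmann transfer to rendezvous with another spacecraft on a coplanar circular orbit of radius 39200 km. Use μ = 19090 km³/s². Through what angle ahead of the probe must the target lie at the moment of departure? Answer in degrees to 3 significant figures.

φ = 101°

Transfer-ellipse semi-major axis a_t = (r₁ + r₂)/2 = (6130 + 39200)/2 = 22665 km.
Transfer time t = π√(a_t³/μ) = 77585 s.
The target's mean motion on its circular orbit is ω₂ = √(μ/r₂³) = 1.7802×10^-5 rad/s.
Angle swept by the target during transfer: ω₂·t = 1.3812 rad = 79.14°.
The probe traverses 180° on the transfer ellipse, so the target must lead by 180° − 79.14° = 101°.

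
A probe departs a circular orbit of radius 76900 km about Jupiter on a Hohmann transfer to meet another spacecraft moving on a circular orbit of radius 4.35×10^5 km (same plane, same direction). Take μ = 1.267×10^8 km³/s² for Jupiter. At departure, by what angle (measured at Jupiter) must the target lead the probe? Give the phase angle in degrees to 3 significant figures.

φ = 98.8°

Semi-major axis of the transfer orbit: a_t = (76900 + 4.350×10^5)/2 = 2.5595×10^5 km.
Transfer time t = π√(a_t³/μ) = 36141 s.
Target angular speed ω₂ = √(μ/r₂³) = 3.9233×10^-5 rad/s.
Angle swept by the target during transfer: ω₂·t = 1.4179 rad = 81.24°.
The probe traverses 180° on the transfer ellipse, so the target must lead by 180° − 81.24° = 98.8°.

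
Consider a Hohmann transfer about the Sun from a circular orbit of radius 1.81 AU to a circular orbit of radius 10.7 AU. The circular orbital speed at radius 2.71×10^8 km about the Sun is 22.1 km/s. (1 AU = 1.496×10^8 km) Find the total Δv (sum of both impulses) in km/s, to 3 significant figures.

From the circular-orbit relation v² = μ/r at r = 2.71×10^8 km: μ = v²r = (22.1)² × 2.71×10^8 = 1.32359×10^11 km³/s².
In km: r₁ = 1.81 × 1.496×10^8 = 2.70776×10^8 km; r₂ = 10.7 × 1.496×10^8 = 1.60072×10^9 km.
Transfer-ellipse semi-major axis a_t = (r₁ + r₂)/2 = (2.70776×10^8 + 1.60072×10^9)/2 = 9.35748×10^8 km.
At r₁ the circular-orbit speed is v₁ = √(μ/r₁) = 22.109 km/s.
Transfer-orbit speed at r₁ (v² = μ(2/r − 1/a)): v_p = √[μ(2/r₁ − 1/a_t)] = 28.917 km/s.
First burn Δv₁ = |v_p − v₁| = 6.808 km/s.
At r₂, v₂ = √(μ/r₂) = 9.0933 km/s.
Transfer-orbit speed at r₂: v_a = √[μ(2/r₂ − 1/a_t)] = 4.8915 km/s.
Second burn Δv₂ = |v₂ − v_a| = 4.202 km/s.
Δv = Δv₁ + Δv₂ = 6.808 + 4.202 = 11.01 km/s.

Δv = 11.0 km/s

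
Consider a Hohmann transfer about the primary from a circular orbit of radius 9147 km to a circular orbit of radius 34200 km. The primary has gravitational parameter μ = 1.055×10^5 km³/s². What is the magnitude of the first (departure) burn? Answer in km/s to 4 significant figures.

The Hohmann ellipse has a_t = (r₁ + r₂)/2 = 21673.5 km.
On the circular orbit at r = 9147 km, v_c = √(μ/r) = 3.396 km/s.
Vis-viva on the transfer ellipse at r = 9147 km gives v_t = √[μ(2/r − 1/a_t)] = 4.266 km/s.
Δv₁ = |v_t − v_c| = |4.266 − 3.396| = 0.8700 km/s.

Δv₁ = 0.8700 km/s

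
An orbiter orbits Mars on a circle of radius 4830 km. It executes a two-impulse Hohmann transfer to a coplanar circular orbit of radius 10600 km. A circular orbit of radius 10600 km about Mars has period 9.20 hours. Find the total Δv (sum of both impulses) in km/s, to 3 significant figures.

From Kepler's third law T² = 4π²r³/μ at r = 10600 km, T = 9.20 hours = 9.20 × 3600 s = 33120 s: μ = 4π²r³/T² = 42864.4 km³/s².
Transfer-ellipse semi-major axis a_t = (r₁ + r₂)/2 = (4830 + 10600)/2 = 7715 km.
At r₁ the circular-orbit speed is v₁ = √(μ/r₁) = 2.9790 km/s.
On the transfer ellipse at r₁, vis-viva gives v_p = √[μ(2/r₁ − 1/a_t)] = 3.4919 km/s.
First burn Δv₁ = |v_p − v₁| = 0.5129 km/s.
Circular speed at r₂: v₂ = √(μ/r₂) = 2.0109 km/s.
Transfer-orbit speed at r₂: v_a = √[μ(2/r₂ − 1/a_t)] = 1.5911 km/s.
Second burn Δv₂ = |v₂ − v_a| = 0.4198 km/s.
Δv = Δv₁ + Δv₂ = 0.5129 + 0.4198 = 0.9327 km/s.

Δv = 0.933 km/s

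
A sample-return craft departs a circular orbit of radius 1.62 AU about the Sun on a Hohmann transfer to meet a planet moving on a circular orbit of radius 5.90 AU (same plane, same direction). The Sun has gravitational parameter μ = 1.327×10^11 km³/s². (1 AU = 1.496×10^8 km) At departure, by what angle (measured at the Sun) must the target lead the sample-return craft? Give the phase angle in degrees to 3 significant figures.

In km: r₁ = 1.62 × 1.496×10^8 = 2.42352×10^8 km; r₂ = 5.90 × 1.496×10^8 = 8.8264×10^8 km.
The Hohmann ellipse has a_t = (r₁ + r₂)/2 = 5.62496×10^8 km.
Transfer time t = π√(a_t³/μ) = 1.15052×10^8 s.
The target's mean motion on its circular orbit is ω₂ = √(μ/r₂³) = 1.38918×10^-8 rad/s.
Angle swept by the target during transfer: ω₂·t = 1.59828 rad = 91.57°.
The sample-return craft traverses 180° on the transfer ellipse, so the target must lead by 180° − 91.57° = 88.4°.

φ = 88.4°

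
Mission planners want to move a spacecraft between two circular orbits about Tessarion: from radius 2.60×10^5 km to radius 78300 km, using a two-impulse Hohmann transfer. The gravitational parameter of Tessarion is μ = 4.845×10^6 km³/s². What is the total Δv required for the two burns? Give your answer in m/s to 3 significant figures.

The Hohmann ellipse has a_t = (r₁ + r₂)/2 = 1.6915×10^5 km.
At r₁ the circular-orbit speed is v₁ = √(μ/r₁) = 4.317 km/s.
On the transfer ellipse at r₁, vis-viva gives v_a = √[μ(2/r₁ − 1/a_t)] = 2.937 km/s.
First burn Δv₁ = |v_a − v₁| = 1.380 km/s.
At r₂, v₂ = √(μ/r₂) = 7.8662 km/s.
Transfer-orbit speed at r₂: v_p = √[μ(2/r₂ − 1/a_t)] = 9.7525 km/s.
Second burn Δv₂ = |v₂ − v_p| = 1.886 km/s.
Total Δv = Δv₁ + Δv₂ = 3.266 km/s.

Δv = 3270 m/s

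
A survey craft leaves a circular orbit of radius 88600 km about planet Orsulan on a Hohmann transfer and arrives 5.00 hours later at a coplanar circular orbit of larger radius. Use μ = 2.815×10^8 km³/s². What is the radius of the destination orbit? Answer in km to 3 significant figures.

Transfer time t = 5.00 hours = 18000 s, and t = π√(a_t³/μ).
So a_t = (μ t²/π²)^(1/3) = (2.815×10^8 × (18000)² / π²)^(1/3) = 2.0985×10^5 km.
Since a_t = (r₁ + r₂)/2, r₂ = 2a_t − r₁ = 2×2.0985×10^5 − 88600 = 3.311×10^5 km.

r₂ = 3.31×10^5 km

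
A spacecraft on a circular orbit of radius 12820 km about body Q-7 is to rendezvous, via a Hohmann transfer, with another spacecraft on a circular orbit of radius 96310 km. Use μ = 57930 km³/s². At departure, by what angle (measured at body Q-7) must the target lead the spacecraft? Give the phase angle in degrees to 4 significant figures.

The Hohmann ellipse has a_t = (r₁ + r₂)/2 = 54565 km.
Transfer time t = π√(a_t³/μ) = 1.6637×10^5 s.
Target angular speed ω₂ = √(μ/r₂³) = 8.0528×10^-6 rad/s.
Angle swept by the target during transfer: ω₂·t = 1.3397 rad = 76.76°.
The spacecraft traverses 180° on the transfer ellipse, so the target must lead by 180° − 76.76° = 103.2°.

φ = 103.2°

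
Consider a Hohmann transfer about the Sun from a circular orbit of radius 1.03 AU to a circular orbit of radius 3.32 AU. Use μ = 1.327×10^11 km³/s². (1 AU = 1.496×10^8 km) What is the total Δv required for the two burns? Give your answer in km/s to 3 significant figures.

Δv = 12.0 km/s

In km: r₁ = 1.03 × 1.496×10^8 = 1.54088×10^8 km; r₂ = 3.32 × 1.496×10^8 = 4.96672×10^8 km.
The Hohmann ellipse has a_t = (r₁ + r₂)/2 = 3.2538×10^8 km.
At r₁ the circular-orbit speed is v₁ = √(μ/r₁) = 29.346 km/s.
Transfer-orbit speed at r₁ (v² = μ(2/r − 1/a)): v_p = √[μ(2/r₁ − 1/a_t)] = 36.257 km/s.
First burn Δv₁ = |v_p − v₁| = 6.911 km/s.
At r₂, v₂ = √(μ/r₂) = 16.3456 km/s.
Transfer-orbit speed at r₂: v_a = √[μ(2/r₂ − 1/a_t)] = 11.2484 km/s.
Second burn Δv₂ = |v₂ − v_a| = 5.097 km/s.
Δv = Δv₁ + Δv₂ = 6.911 + 5.097 = 12.01 km/s.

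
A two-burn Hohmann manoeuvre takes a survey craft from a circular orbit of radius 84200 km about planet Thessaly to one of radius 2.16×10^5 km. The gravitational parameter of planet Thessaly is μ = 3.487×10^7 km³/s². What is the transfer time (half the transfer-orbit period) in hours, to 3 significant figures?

Transfer-ellipse semi-major axis a_t = (r₁ + r₂)/2 = (84200 + 2.160×10^5)/2 = 1.501×10^5 km.
By Kepler's third law the transfer-orbit period is T = 2π√(a_t³/μ), so t = T/2 = 30940 s.
Converting: 30940 s ÷ 3600 s/hour = 8.59 hours.

t = 8.59 hours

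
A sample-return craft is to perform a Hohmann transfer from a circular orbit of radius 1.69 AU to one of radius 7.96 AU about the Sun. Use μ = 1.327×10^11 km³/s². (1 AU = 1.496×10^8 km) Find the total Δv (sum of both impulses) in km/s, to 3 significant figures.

Δv = 10.8 km/s

In km: r₁ = 1.69 × 1.496×10^8 = 2.52824×10^8 km; r₂ = 7.96 × 1.496×10^8 = 1.190816×10^9 km.
Transfer-ellipse semi-major axis a_t = (r₁ + r₂)/2 = (2.52824×10^8 + 1.190816×10^9)/2 = 7.2182×10^8 km.
Circular speed at r₁: v₁ = √(μ/r₁) = √(1.327×10^11/2.52824×10^8) = 22.9101 km/s.
On the transfer ellipse at r₁, vis-viva equation gives v_p = √[μ(2/r₁ − 1/a_t)] = 29.4262 km/s.
First burn Δv₁ = |v_p − v₁| = 6.5161 km/s.
At r₂, v₂ = √(μ/r₂) = 10.5563 km/s.
Transfer-orbit speed at r₂: v_a = √[μ(2/r₂ − 1/a_t)] = 6.24752 km/s.
Second burn Δv₂ = |v₂ − v_a| = 4.3088 km/s.
Total Δv = Δv₁ + Δv₂ = 10.82 km/s.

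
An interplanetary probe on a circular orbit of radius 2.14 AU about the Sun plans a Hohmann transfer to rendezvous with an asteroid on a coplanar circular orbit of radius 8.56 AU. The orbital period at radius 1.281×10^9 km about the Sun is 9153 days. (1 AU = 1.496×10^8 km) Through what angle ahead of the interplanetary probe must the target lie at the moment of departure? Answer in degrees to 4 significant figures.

From Kepler's third law T² = 4π²r³/μ at r = 1.281×10^9 km, T = 9153 days = 9153 × 86400 s = 7.908192×10^8 s: μ = 4π²r³/T² = 1.32694×10^11 km³/s².
In km: r₁ = 2.14 × 1.496×10^8 = 3.20144×10^8 km; r₂ = 8.56 × 1.496×10^8 = 1.280576×10^9 km.
Transfer-ellipse semi-major axis a_t = (r₁ + r₂)/2 = (3.20144×10^8 + 1.280576×10^9)/2 = 8.0036×10^8 km.
Transfer time t = π√(a_t³/μ) = 1.9528×10^8 s.
Target angular speed ω₂ = √(μ/r₂³) = 7.9491×10^-9 rad/s.
Angle swept by the target during transfer: ω₂·t = 1.5523 rad = 88.94°.
The interplanetary probe traverses 180° on the transfer ellipse, so the target must lead by 180° − 88.94° = 91.06°.

φ = 91.06°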